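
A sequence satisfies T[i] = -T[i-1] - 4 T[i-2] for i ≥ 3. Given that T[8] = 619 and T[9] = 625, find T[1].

Rearranging, T[i-2] = (T[i] + T[i-1]) / -4.
T[7] = (625 + 619) / -4 = 1244/-4 = -311
T[6] = (619 + (-311)) / -4 = 308/-4 = -77
T[5] = (-311 + (-77)) / -4 = -388/-4 = 97
T[4] = (-77 + 97) / -4 = 20/-4 = -5
T[3] = (97 + (-5)) / -4 = 92/-4 = -23
T[2] = (-5 + (-23)) / -4 = -28/-4 = 7
T[1] = (-23 + 7) / -4 = -16/-4 = 4

4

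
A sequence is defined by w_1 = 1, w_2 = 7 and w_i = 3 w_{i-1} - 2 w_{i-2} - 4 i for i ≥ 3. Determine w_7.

-473

w_3 = 3(7) - 2(1) - 12 = 7
w_4 = 3(7) - 2(7) - 16 = -9
w_5 = 3(-9) - 2(7) - 20 = -61
w_6 = 3(-61) - 2(-9) - 24 = -189
w_7 = 3(-189) - 2(-61) - 28 = -473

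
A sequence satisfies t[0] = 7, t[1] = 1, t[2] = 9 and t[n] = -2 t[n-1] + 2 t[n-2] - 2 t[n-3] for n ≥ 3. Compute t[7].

t[3] = -2*9 + 2*1 - 2*7 = -30
t[4] = -2*(-30) + 2*9 - 2*1 = 76
t[5] = -2*76 + 2*(-30) - 2*9 = -230
t[6] = -2*(-230) + 2*76 - 2*(-30) = 672
t[7] = -2*672 + 2*(-230) - 2*76 = -1956

-1956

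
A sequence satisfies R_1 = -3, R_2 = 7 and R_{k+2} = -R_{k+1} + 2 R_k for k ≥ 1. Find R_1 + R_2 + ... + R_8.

R_3 = -7 + 2*(-3) = -13
R_4 = -(-13) + 2*7 = 27
R_5 = -27 + 2*(-13) = -53
R_6 = -(-53) + 2*27 = 107
R_7 = -107 + 2*(-53) = -213
R_8 = -(-213) + 2*107 = 427
Sum = (-3) + 7 + (-13) + 27 + (-53) + 107 + (-213) + 427 = 286

286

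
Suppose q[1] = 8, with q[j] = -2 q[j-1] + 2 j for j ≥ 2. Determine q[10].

-3520

q[2] = -2(8) + 4 = -12
q[3] = -2(-12) + 6 = 30
q[4] = -2(30) + 8 = -52
q[5] = -2(-52) + 10 = 114
q[6] = -2(114) + 12 = -216
q[7] = -2(-216) + 14 = 446
q[8] = -2(446) + 16 = -876
q[9] = -2(-876) + 18 = 1770
q[10] = -2(1770) + 20 = -3520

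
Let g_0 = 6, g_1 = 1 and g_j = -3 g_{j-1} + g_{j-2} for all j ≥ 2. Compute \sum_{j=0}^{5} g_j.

g_2 = -3(1) + 6 = 3
g_3 = -3(3) + 1 = -8
g_4 = -3(-8) + 3 = 27
g_5 = -3(27) + (-8) = -89
Sum = 6 + 1 + 3 + (-8) + 27 + (-89) = -60

-60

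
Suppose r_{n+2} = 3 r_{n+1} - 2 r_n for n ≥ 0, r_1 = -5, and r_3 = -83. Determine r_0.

8

Let r_0 = w.
r_2 = -15 - 2w
r_3 = -35 - 6w
So -35 - 6w = -83, giving w = 8.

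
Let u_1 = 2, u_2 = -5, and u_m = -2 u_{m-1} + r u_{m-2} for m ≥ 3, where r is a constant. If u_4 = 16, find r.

-4

u_3 = 10 + 2r
u_4 = -20 - 9r
So -20 - 9r = 16, giving r = -4.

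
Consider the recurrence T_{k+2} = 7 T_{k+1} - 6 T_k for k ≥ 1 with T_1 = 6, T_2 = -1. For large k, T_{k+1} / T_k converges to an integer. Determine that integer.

The characteristic equation is r^2 - 7r + 6 = 0, which factors as (r - 6)(r - 1) = 0.
So the roots are 6 and 1. Since |6| > |1| and the coefficient of 6^k is non-zero, the ratio tends to 6.

6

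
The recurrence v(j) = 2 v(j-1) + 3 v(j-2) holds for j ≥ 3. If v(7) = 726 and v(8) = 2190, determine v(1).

-2

Rearranging, v(j-2) = (v(j) - 2 v(j-1)) / 3.
v(6) = (2190 - 2·726) / 3 = 738/3 = 246
v(5) = (726 - 2·246) / 3 = 234/3 = 78
v(4) = (246 - 2·78) / 3 = 90/3 = 30
v(3) = (78 - 2·30) / 3 = 18/3 = 6
v(2) = (30 - 2·6) / 3 = 18/3 = 6
v(1) = (6 - 2·6) / 3 = -6/3 = -2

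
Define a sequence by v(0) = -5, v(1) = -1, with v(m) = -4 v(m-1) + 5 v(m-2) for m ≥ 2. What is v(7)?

52079

v(2) = -4(-1) + 5(-5) = -21
v(3) = -4(-21) + 5(-1) = 79
v(4) = -4(79) + 5(-21) = -421
v(5) = -4(-421) + 5(79) = 2079
v(6) = -4(2079) + 5(-421) = -10421
v(7) = -4(-10421) + 5(2079) = 52079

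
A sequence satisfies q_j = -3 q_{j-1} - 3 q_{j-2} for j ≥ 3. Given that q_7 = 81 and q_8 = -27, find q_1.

Rearranging, q_{j-2} = (q_j + 3 q_{j-1}) / -3.
q_6 = (-27 + 3(81)) / -3 = 216/-3 = -72
q_5 = (81 + 3(-72)) / -3 = -135/-3 = 45
q_4 = (-72 + 3(45)) / -3 = 63/-3 = -21
q_3 = (45 + 3(-21)) / -3 = -18/-3 = 6
q_2 = (-21 + 3(6)) / -3 = -3/-3 = 1
q_1 = (6 + 3(1)) / -3 = 9/-3 = -3

-3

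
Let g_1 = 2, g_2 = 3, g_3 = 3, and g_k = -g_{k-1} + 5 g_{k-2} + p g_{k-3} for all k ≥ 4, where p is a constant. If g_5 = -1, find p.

-4

g_4 = 12 + 2p
g_5 = 3 + p
So 3 + p = -1, giving p = -4.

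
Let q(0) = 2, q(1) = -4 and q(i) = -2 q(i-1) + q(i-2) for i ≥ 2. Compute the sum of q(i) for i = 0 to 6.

240

q(2) = -2·(-4) + 2 = 10
q(3) = -2·10 + (-4) = -24
q(4) = -2·(-24) + 10 = 58
q(5) = -2·58 + (-24) = -140
q(6) = -2·(-140) + 58 = 338
Sum = 2 + (-4) + 10 + (-24) + 58 + (-140) + 338 = 240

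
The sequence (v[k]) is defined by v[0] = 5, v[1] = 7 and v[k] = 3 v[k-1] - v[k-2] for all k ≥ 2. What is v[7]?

1919

v[2] = 3*7 - 5 = 16
v[3] = 3*16 - 7 = 41
v[4] = 3*41 - 16 = 107
v[5] = 3*107 - 41 = 280
v[6] = 3*280 - 107 = 733
v[7] = 3*733 - 280 = 1919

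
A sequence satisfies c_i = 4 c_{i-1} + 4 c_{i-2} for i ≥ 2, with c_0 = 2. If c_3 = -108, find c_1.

-7

Let c_1 = z.
c_2 = 8 + 4z
c_3 = 32 + 20z
So 32 + 20z = -108, giving z = -7.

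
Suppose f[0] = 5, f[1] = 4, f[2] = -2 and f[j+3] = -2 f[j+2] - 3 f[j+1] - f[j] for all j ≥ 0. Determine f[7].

f[3] = -2*(-2) - 3*4 - 5 = -13
f[4] = -2*(-13) - 3*(-2) - 4 = 28
f[5] = -2*28 - 3*(-13) - (-2) = -15
f[6] = -2*(-15) - 3*28 - (-13) = -41
f[7] = -2*(-41) - 3*(-15) - 28 = 99

99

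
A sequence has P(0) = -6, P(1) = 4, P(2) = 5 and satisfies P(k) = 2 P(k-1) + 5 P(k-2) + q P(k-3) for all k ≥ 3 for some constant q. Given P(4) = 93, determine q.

P(3) = 30 - 6q
P(4) = 85 - 8q
So 85 - 8q = 93, giving q = -1.

-1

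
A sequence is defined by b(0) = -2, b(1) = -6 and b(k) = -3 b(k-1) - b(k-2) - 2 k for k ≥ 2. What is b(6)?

b(2) = -3*(-6) - (-2) - 4 = 16
b(3) = -3*16 - (-6) - 6 = -48
b(4) = -3*(-48) - 16 - 8 = 120
b(5) = -3*120 - (-48) - 10 = -322
b(6) = -3*(-322) - 120 - 12 = 834

834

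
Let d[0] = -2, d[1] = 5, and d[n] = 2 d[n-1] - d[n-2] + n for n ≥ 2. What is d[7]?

124

d[2] = 2(5) - (-2) + 2 = 14
d[3] = 2(14) - 5 + 3 = 26
d[4] = 2(26) - 14 + 4 = 42
d[5] = 2(42) - 26 + 5 = 63
d[6] = 2(63) - 42 + 6 = 90
d[7] = 2(90) - 63 + 7 = 124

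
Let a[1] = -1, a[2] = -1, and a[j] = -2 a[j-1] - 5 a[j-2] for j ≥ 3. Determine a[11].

-3353

a[3] = -2(-1) - 5(-1) = 7
a[4] = -2(7) - 5(-1) = -9
a[5] = -2(-9) - 5(7) = -17
a[6] = -2(-17) - 5(-9) = 79
a[7] = -2(79) - 5(-17) = -73
a[8] = -2(-73) - 5(79) = -249
a[9] = -2(-249) - 5(-73) = 863
a[10] = -2(863) - 5(-249) = -481
a[11] = -2(-481) - 5(863) = -3353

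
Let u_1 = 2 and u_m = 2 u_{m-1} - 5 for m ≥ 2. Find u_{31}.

The fixed point is -5/(1 - 2) = 5, so u_m - 5 = 2(u_{m-1} - 5).
Hence u_m = -3·2^{m-1} + 5.
u_{31} = -3·2^{30} + 5 = -3·1073741824 + 5 = -3221225467.

-3221225467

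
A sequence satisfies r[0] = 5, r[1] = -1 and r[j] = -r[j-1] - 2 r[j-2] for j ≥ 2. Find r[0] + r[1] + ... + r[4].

13

r[2] = -(-1) - 2·5 = -9
r[3] = -(-9) - 2·(-1) = 11
r[4] = -11 - 2·(-9) = 7
Sum = 5 + (-1) + (-9) + 11 + 7 = 13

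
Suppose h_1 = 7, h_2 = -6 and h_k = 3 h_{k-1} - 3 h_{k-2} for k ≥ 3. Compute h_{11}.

4860

h_3 = 3(-6) - 3(7) = -39
h_4 = 3(-39) - 3(-6) = -99
h_5 = 3(-99) - 3(-39) = -180
h_6 = 3(-180) - 3(-99) = -243
h_7 = 3(-243) - 3(-180) = -189
h_8 = 3(-189) - 3(-243) = 162
h_9 = 3(162) - 3(-189) = 1053
h_{10} = 3(1053) - 3(162) = 2673
h_{11} = 3(2673) - 3(1053) = 4860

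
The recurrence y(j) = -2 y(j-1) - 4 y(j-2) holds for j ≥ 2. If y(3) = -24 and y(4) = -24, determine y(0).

-3

Rearranging, y(j-2) = (y(j) + 2 y(j-1)) / -4.
y(2) = (-24 + 2·(-24)) / -4 = -72/-4 = 18
y(1) = (-24 + 2·18) / -4 = 12/-4 = -3
y(0) = (18 + 2·(-3)) / -4 = 12/-4 = -3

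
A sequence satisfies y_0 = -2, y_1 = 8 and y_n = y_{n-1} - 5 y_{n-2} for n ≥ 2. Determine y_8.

-2222

y_2 = 8 - 5·(-2) = 18
y_3 = 18 - 5·8 = -22
y_4 = (-22) - 5·18 = -112
y_5 = (-112) - 5·(-22) = -2
y_6 = (-2) - 5·(-112) = 558
y_7 = 558 - 5·(-2) = 568
y_8 = 568 - 5·558 = -2222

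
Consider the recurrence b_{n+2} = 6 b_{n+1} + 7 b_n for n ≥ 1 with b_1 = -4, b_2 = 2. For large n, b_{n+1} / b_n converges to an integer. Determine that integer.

The characteristic equation is r^2 - 6r - 7 = 0, which factors as (r - 7)(r + 1) = 0.
So the roots are 7 and -1. Since |7| > |-1| and the coefficient of 7^n is non-zero, the ratio tends to 7.

7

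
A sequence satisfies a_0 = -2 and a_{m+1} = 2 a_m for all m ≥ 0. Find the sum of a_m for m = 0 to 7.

a_1 = 2(-2) = -4
a_2 = 2(-4) = -8
a_3 = 2(-8) = -16
a_4 = 2(-16) = -32
a_5 = 2(-32) = -64
a_6 = 2(-64) = -128
a_7 = 2(-128) = -256
Sum = (-2) + (-4) + (-8) + (-16) + (-32) + (-64) + (-128) + (-256) = -510

-510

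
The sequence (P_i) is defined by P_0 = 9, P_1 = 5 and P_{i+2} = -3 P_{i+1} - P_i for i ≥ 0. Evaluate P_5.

464

P_2 = -3*5 - 9 = -24
P_3 = -3*(-24) - 5 = 67
P_4 = -3*67 - (-24) = -177
P_5 = -3*(-177) - 67 = 464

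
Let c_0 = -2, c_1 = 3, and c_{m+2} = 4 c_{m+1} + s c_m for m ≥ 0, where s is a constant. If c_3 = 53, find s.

c_2 = 12 - 2s
c_3 = 48 - 5s
So 48 - 5s = 53, giving s = -1.

-1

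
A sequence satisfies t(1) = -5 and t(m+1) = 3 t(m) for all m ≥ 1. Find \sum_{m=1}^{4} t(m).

t(2) = 3·(-5) = -15
t(3) = 3·(-15) = -45
t(4) = 3·(-45) = -135
Sum = (-5) + (-15) + (-45) + (-135) = -200

-200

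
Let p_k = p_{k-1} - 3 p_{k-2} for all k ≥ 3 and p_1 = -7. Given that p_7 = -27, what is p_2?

-3

Let p_2 = x.
p_3 = 21 + x
p_4 = 21 - 2x
p_5 = -42 - 5x
p_6 = -105 + x
p_7 = 21 + 16x
So 21 + 16x = -27, giving x = -3.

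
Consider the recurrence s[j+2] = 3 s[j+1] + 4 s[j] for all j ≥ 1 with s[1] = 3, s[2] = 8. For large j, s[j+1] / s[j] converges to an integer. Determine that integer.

4

The characteristic equation is r^2 - 3r - 4 = 0, which factors as (r - 4)(r + 1) = 0.
So the roots are 4 and -1. Since |4| > |-1| and the coefficient of 4^j is non-zero, the ratio tends to 4.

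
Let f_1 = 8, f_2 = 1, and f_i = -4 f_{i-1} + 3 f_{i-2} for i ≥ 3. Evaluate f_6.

-1703

f_3 = -4*1 + 3*8 = 20
f_4 = -4*20 + 3*1 = -77
f_5 = -4*(-77) + 3*20 = 368
f_6 = -4*368 + 3*(-77) = -1703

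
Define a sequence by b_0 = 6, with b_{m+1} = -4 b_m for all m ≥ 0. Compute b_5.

-6144

b_1 = -4*6 = -24
b_2 = -4*(-24) = 96
b_3 = -4*96 = -384
b_4 = -4*(-384) = 1536
b_5 = -4*1536 = -6144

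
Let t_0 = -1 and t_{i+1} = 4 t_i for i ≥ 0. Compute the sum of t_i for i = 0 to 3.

-85

t_1 = 4·(-1) = -4
t_2 = 4·(-4) = -16
t_3 = 4·(-16) = -64
Sum = (-1) + (-4) + (-16) + (-64) = -85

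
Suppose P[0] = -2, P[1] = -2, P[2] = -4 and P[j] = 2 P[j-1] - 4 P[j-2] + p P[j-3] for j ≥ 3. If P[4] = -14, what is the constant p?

P[3] = -2p
P[4] = 16 - 6p
So 16 - 6p = -14, giving p = 5.

5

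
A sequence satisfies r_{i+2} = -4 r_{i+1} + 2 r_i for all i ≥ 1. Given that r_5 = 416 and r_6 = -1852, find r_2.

Rearranging, r_{i-2} = (r_i + 4 r_{i-1}) / 2.
r_4 = (-1852 + 4*416) / 2 = -188/2 = -94
r_3 = (416 + 4*(-94)) / 2 = 40/2 = 20
r_2 = (-94 + 4*20) / 2 = -14/2 = -7

-7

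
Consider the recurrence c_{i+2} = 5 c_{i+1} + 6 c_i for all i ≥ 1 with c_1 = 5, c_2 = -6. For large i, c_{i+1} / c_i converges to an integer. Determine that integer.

6

The characteristic equation is r^2 - 5r - 6 = 0, which factors as (r - 6)(r + 1) = 0.
So the roots are 6 and -1. Since |6| > |-1| and the coefficient of 6^i is non-zero, the ratio tends to 6.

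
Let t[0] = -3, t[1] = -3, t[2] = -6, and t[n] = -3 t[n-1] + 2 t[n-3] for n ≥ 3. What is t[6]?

t[3] = -3(-6) + 2(-3) = 12
t[4] = -3(12) + 2(-3) = -42
t[5] = -3(-42) + 2(-6) = 114
t[6] = -3(114) + 2(12) = -318

-318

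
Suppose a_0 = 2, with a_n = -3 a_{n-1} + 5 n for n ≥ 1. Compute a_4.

92

a_1 = -3(2) + 5 = -1
a_2 = -3(-1) + 10 = 13
a_3 = -3(13) + 15 = -24
a_4 = -3(-24) + 20 = 92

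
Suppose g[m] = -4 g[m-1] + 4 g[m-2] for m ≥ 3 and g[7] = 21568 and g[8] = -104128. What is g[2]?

-3

Rearranging, g[m-2] = (g[m] + 4 g[m-1]) / 4.
g[6] = (-104128 + 4(21568)) / 4 = -17856/4 = -4464
g[5] = (21568 + 4(-4464)) / 4 = 3712/4 = 928
g[4] = (-4464 + 4(928)) / 4 = -752/4 = -188
g[3] = (928 + 4(-188)) / 4 = 176/4 = 44
g[2] = (-188 + 4(44)) / 4 = -12/4 = -3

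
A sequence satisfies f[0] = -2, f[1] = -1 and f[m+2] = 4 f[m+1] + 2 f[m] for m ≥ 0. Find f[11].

f[2] = 4(-1) + 2(-2) = -8
f[3] = 4(-8) + 2(-1) = -34
f[4] = 4(-34) + 2(-8) = -152
f[5] = 4(-152) + 2(-34) = -676
f[6] = 4(-676) + 2(-152) = -3008
f[7] = 4(-3008) + 2(-676) = -13384
f[8] = 4(-13384) + 2(-3008) = -59552
f[9] = 4(-59552) + 2(-13384) = -264976
f[10] = 4(-264976) + 2(-59552) = -1179008
f[11] = 4(-1179008) + 2(-264976) = -5245984

-5245984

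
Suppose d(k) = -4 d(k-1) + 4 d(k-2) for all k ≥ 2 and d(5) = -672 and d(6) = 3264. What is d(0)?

9

Rearranging, d(k-2) = (d(k) + 4 d(k-1)) / 4.
d(4) = (3264 + 4(-672)) / 4 = 576/4 = 144
d(3) = (-672 + 4(144)) / 4 = -96/4 = -24
d(2) = (144 + 4(-24)) / 4 = 48/4 = 12
d(1) = (-24 + 4(12)) / 4 = 24/4 = 6
d(0) = (12 + 4(6)) / 4 = 36/4 = 9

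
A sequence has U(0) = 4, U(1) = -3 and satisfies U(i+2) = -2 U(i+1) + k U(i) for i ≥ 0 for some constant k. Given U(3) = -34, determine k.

U(2) = 6 + 4k
U(3) = -12 - 11k
So -12 - 11k = -34, giving k = 2.

2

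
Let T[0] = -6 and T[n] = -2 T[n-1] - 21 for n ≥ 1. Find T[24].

The fixed point is -21/(1 + 2) = -7, so T[n] + 7 = -2(T[n-1] + 7).
Hence T[n] = 1·(-2)^n - 7.
T[24] = 1·(-2)^{24} - 7 = 1·16777216 - 7 = 16777209.

16777209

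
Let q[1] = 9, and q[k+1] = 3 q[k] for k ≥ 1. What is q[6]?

2187

q[2] = 3*9 = 27
q[3] = 3*27 = 81
q[4] = 3*81 = 243
q[5] = 3*243 = 729
q[6] = 3*729 = 2187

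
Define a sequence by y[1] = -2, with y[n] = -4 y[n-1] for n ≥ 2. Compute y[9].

y[2] = -4*(-2) = 8
y[3] = -4*8 = -32
y[4] = -4*(-32) = 128
y[5] = -4*128 = -512
y[6] = -4*(-512) = 2048
y[7] = -4*2048 = -8192
y[8] = -4*(-8192) = 32768
y[9] = -4*32768 = -131072

-131072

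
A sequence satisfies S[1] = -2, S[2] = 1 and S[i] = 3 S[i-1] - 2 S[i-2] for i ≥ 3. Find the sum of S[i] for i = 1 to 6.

159

S[3] = 3(1) - 2(-2) = 7
S[4] = 3(7) - 2(1) = 19
S[5] = 3(19) - 2(7) = 43
S[6] = 3(43) - 2(19) = 91
Sum = (-2) + 1 + 7 + 19 + 43 + 91 = 159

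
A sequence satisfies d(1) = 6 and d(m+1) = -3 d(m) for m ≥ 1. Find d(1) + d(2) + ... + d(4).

-120

d(2) = -3*6 = -18
d(3) = -3*(-18) = 54
d(4) = -3*54 = -162
Sum = 6 + (-18) + 54 + (-162) = -120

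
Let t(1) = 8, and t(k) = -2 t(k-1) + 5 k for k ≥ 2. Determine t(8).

t(2) = -2(8) + 10 = -6
t(3) = -2(-6) + 15 = 27
t(4) = -2(27) + 20 = -34
t(5) = -2(-34) + 25 = 93
t(6) = -2(93) + 30 = -156
t(7) = -2(-156) + 35 = 347
t(8) = -2(347) + 40 = -654

-654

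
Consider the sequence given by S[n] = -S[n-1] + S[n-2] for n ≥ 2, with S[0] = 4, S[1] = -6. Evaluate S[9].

S[2] = -(-6) + 4 = 10
S[3] = -10 + (-6) = -16
S[4] = -(-16) + 10 = 26
S[5] = -26 + (-16) = -42
S[6] = -(-42) + 26 = 68
S[7] = -68 + (-42) = -110
S[8] = -(-110) + 68 = 178
S[9] = -178 + (-110) = -288

-288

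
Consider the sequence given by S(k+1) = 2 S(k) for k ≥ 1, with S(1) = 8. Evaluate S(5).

128

S(2) = 2·8 = 16
S(3) = 2·16 = 32
S(4) = 2·32 = 64
S(5) = 2·64 = 128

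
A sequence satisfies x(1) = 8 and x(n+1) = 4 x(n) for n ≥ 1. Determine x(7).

x(2) = 4·8 = 32
x(3) = 4·32 = 128
x(4) = 4·128 = 512
x(5) = 4·512 = 2048
x(6) = 4·2048 = 8192
x(7) = 4·8192 = 32768

32768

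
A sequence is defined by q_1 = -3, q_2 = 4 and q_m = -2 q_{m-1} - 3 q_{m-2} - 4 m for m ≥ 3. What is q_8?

118

q_3 = -2*4 - 3*(-3) - 12 = -11
q_4 = -2*(-11) - 3*4 - 16 = -6
q_5 = -2*(-6) - 3*(-11) - 20 = 25
q_6 = -2*25 - 3*(-6) - 24 = -56
q_7 = -2*(-56) - 3*25 - 28 = 9
q_8 = -2*9 - 3*(-56) - 32 = 118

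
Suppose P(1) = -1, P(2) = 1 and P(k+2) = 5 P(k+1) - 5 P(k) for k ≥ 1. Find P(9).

P(3) = 5·1 - 5·(-1) = 10
P(4) = 5·10 - 5·1 = 45
P(5) = 5·45 - 5·10 = 175
P(6) = 5·175 - 5·45 = 650
P(7) = 5·650 - 5·175 = 2375
P(8) = 5·2375 - 5·650 = 8625
P(9) = 5·8625 - 5·2375 = 31250

31250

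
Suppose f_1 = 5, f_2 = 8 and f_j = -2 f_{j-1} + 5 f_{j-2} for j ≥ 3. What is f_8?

962

f_3 = -2*8 + 5*5 = 9
f_4 = -2*9 + 5*8 = 22
f_5 = -2*22 + 5*9 = 1
f_6 = -2*1 + 5*22 = 108
f_7 = -2*108 + 5*1 = -211
f_8 = -2*(-211) + 5*108 = 962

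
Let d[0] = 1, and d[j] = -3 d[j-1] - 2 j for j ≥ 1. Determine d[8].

9017

d[1] = -3(1) - 2 = -5
d[2] = -3(-5) - 4 = 11
d[3] = -3(11) - 6 = -39
d[4] = -3(-39) - 8 = 109
d[5] = -3(109) - 10 = -337
d[6] = -3(-337) - 12 = 999
d[7] = -3(999) - 14 = -3011
d[8] = -3(-3011) - 16 = 9017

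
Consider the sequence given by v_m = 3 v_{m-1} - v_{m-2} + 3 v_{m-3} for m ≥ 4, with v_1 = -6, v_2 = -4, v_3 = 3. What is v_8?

-653

v_4 = 3·3 - (-4) + 3·(-6) = -5
v_5 = 3·(-5) - 3 + 3·(-4) = -30
v_6 = 3·(-30) - (-5) + 3·3 = -76
v_7 = 3·(-76) - (-30) + 3·(-5) = -213
v_8 = 3·(-213) - (-76) + 3·(-30) = -653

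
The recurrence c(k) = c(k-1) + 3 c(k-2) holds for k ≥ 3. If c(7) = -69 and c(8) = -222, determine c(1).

Rearranging, c(k-2) = (c(k) - c(k-1)) / 3.
c(6) = (-222 - (-69)) / 3 = -153/3 = -51
c(5) = (-69 - (-51)) / 3 = -18/3 = -6
c(4) = (-51 - (-6)) / 3 = -45/3 = -15
c(3) = (-6 - (-15)) / 3 = 9/3 = 3
c(2) = (-15 - 3) / 3 = -18/3 = -6
c(1) = (3 - (-6)) / 3 = 9/3 = 3

3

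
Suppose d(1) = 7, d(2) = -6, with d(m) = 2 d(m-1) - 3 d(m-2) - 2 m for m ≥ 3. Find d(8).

264

d(3) = 2*(-6) - 3*7 - 6 = -39
d(4) = 2*(-39) - 3*(-6) - 8 = -68
d(5) = 2*(-68) - 3*(-39) - 10 = -29
d(6) = 2*(-29) - 3*(-68) - 12 = 134
d(7) = 2*134 - 3*(-29) - 14 = 341
d(8) = 2*341 - 3*134 - 16 = 264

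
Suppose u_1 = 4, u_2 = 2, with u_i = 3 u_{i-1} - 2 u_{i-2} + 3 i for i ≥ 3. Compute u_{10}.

u_3 = 3·2 - 2·4 + 9 = 7
u_4 = 3·7 - 2·2 + 12 = 29
u_5 = 3·29 - 2·7 + 15 = 88
u_6 = 3·88 - 2·29 + 18 = 224
u_7 = 3·224 - 2·88 + 21 = 517
u_8 = 3·517 - 2·224 + 24 = 1127
u_9 = 3·1127 - 2·517 + 27 = 2374
u_{10} = 3·2374 - 2·1127 + 30 = 4898

4898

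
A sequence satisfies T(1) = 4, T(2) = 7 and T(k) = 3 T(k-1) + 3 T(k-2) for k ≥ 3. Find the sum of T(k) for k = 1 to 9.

128612

T(3) = 3*7 + 3*4 = 33
T(4) = 3*33 + 3*7 = 120
T(5) = 3*120 + 3*33 = 459
T(6) = 3*459 + 3*120 = 1737
T(7) = 3*1737 + 3*459 = 6588
T(8) = 3*6588 + 3*1737 = 24975
T(9) = 3*24975 + 3*6588 = 94689
Sum = 4 + 7 + 33 + 120 + 459 + 1737 + 6588 + 24975 + 94689 = 128612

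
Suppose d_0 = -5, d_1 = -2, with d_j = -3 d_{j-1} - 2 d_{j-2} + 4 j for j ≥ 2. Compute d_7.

d_2 = -3·(-2) - 2·(-5) + 8 = 24
d_3 = -3·24 - 2·(-2) + 12 = -56
d_4 = -3·(-56) - 2·24 + 16 = 136
d_5 = -3·136 - 2·(-56) + 20 = -276
d_6 = -3·(-276) - 2·136 + 24 = 580
d_7 = -3·580 - 2·(-276) + 28 = -1160

-1160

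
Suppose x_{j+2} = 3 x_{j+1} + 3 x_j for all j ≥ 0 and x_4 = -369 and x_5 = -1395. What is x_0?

Rearranging, x_{j-2} = (x_j - 3 x_{j-1}) / 3.
x_3 = (-1395 - 3(-369)) / 3 = -288/3 = -96
x_2 = (-369 - 3(-96)) / 3 = -81/3 = -27
x_1 = (-96 - 3(-27)) / 3 = -15/3 = -5
x_0 = (-27 - 3(-5)) / 3 = -12/3 = -4

-4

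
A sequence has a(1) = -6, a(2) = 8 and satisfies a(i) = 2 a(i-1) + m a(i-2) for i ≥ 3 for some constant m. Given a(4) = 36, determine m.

a(3) = 16 - 6m
a(4) = 32 - 4m
So 32 - 4m = 36, giving m = -1.

-1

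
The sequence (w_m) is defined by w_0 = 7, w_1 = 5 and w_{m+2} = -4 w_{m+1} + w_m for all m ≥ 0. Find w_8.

w_2 = -4(5) + 7 = -13
w_3 = -4(-13) + 5 = 57
w_4 = -4(57) + (-13) = -241
w_5 = -4(-241) + 57 = 1021
w_6 = -4(1021) + (-241) = -4325
w_7 = -4(-4325) + 1021 = 18321
w_8 = -4(18321) + (-4325) = -77609

-77609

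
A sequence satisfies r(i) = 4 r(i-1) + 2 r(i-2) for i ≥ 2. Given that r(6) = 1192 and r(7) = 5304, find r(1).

Rearranging, r(i-2) = (r(i) - 4 r(i-1)) / 2.
r(5) = (5304 - 4·1192) / 2 = 536/2 = 268
r(4) = (1192 - 4·268) / 2 = 120/2 = 60
r(3) = (268 - 4·60) / 2 = 28/2 = 14
r(2) = (60 - 4·14) / 2 = 4/2 = 2
r(1) = (14 - 4·2) / 2 = 6/2 = 3

3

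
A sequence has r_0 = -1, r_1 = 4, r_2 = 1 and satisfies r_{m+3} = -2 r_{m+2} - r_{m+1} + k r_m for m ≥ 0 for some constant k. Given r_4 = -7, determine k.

-3

r_3 = -6 - k
r_4 = 11 + 6k
So 11 + 6k = -7, giving k = -3.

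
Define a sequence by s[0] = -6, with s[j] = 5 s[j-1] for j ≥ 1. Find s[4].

-3750

s[1] = 5·(-6) = -30
s[2] = 5·(-30) = -150
s[3] = 5·(-150) = -750
s[4] = 5·(-750) = -3750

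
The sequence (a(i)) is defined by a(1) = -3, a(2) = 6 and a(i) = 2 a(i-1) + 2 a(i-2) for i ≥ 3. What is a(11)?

25440

a(3) = 2(6) + 2(-3) = 6
a(4) = 2(6) + 2(6) = 24
a(5) = 2(24) + 2(6) = 60
a(6) = 2(60) + 2(24) = 168
a(7) = 2(168) + 2(60) = 456
a(8) = 2(456) + 2(168) = 1248
a(9) = 2(1248) + 2(456) = 3408
a(10) = 2(3408) + 2(1248) = 9312
a(11) = 2(9312) + 2(3408) = 25440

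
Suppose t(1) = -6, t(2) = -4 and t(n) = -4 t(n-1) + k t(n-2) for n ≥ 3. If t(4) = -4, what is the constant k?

t(3) = 16 - 6k
t(4) = -64 + 20k
So -64 + 20k = -4, giving k = 3.

3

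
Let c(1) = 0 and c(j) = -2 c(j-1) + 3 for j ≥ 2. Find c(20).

524289

The fixed point is 3/(1 + 2) = 1, so c(j) - 1 = -2(c(j-1) - 1).
Hence c(j) = -1·(-2)^{j-1} + 1.
c(20) = -1·(-2)^{19} + 1 = -1·-524288 + 1 = 524289.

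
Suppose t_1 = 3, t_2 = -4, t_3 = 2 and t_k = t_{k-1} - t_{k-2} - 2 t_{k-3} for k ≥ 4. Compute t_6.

t_4 = 2 - (-4) - 2·3 = 0
t_5 = 0 - 2 - 2·(-4) = 6
t_6 = 6 - 0 - 2·2 = 2

2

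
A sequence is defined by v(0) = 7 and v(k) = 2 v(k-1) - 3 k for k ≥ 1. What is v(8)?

v(1) = 2·7 - 3 = 11
v(2) = 2·11 - 6 = 16
v(3) = 2·16 - 9 = 23
v(4) = 2·23 - 12 = 34
v(5) = 2·34 - 15 = 53
v(6) = 2·53 - 18 = 88
v(7) = 2·88 - 21 = 155
v(8) = 2·155 - 24 = 286

286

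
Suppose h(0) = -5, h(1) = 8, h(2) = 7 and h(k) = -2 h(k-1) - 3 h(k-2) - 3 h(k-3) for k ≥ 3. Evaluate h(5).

46

h(3) = -2(7) - 3(8) - 3(-5) = -23
h(4) = -2(-23) - 3(7) - 3(8) = 1
h(5) = -2(1) - 3(-23) - 3(7) = 46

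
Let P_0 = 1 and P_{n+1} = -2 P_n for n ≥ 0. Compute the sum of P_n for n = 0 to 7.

P_1 = -2·1 = -2
P_2 = -2·(-2) = 4
P_3 = -2·4 = -8
P_4 = -2·(-8) = 16
P_5 = -2·16 = -32
P_6 = -2·(-32) = 64
P_7 = -2·64 = -128
Sum = 1 + (-2) + 4 + (-8) + 16 + (-32) + 64 + (-128) = -85

-85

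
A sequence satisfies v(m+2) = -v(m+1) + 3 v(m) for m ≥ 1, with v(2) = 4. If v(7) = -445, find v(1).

-5

Let v(1) = z.
v(3) = -4 + 3z
v(4) = 16 - 3z
v(5) = -28 + 12z
v(6) = 76 - 21z
v(7) = -160 + 57z
So -160 + 57z = -445, giving z = -5.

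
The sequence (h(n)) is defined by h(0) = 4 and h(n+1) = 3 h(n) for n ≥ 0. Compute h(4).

324

h(1) = 3·4 = 12
h(2) = 3·12 = 36
h(3) = 3·36 = 108
h(4) = 3·108 = 324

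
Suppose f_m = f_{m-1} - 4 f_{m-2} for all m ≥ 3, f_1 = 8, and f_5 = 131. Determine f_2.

-5

Let f_2 = w.
f_3 = -32 + w
f_4 = -32 - 3w
f_5 = 96 - 7w
So 96 - 7w = 131, giving w = -5.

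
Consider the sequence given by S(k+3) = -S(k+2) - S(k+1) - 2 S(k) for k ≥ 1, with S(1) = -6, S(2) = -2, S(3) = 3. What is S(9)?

-13

S(4) = -3 - (-2) - 2(-6) = 11
S(5) = -11 - 3 - 2(-2) = -10
S(6) = -(-10) - 11 - 2(3) = -7
S(7) = -(-7) - (-10) - 2(11) = -5
S(8) = -(-5) - (-7) - 2(-10) = 32
S(9) = -32 - (-5) - 2(-7) = -13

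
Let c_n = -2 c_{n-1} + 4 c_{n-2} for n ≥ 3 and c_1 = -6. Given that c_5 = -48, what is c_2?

-6

Let c_2 = y.
c_3 = -24 - 2y
c_4 = 48 + 8y
c_5 = -192 - 24y
So -192 - 24y = -48, giving y = -6.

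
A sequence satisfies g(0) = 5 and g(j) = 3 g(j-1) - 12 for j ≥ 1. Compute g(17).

The fixed point is -12/(1 - 3) = 6, so g(j) - 6 = 3(g(j-1) - 6).
Hence g(j) = -1·3^j + 6.
g(17) = -1·3^{17} + 6 = -1·129140163 + 6 = -129140157.

-129140157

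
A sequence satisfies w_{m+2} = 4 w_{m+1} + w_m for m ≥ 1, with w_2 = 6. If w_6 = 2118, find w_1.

4

Let w_1 = y.
w_3 = 24 + y
w_4 = 102 + 4y
w_5 = 432 + 17y
w_6 = 1830 + 72y
So 1830 + 72y = 2118, giving y = 4.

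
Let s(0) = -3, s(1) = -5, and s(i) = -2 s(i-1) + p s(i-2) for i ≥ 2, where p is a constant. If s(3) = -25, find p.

s(2) = 10 - 3p
s(3) = -20 + p
So -20 + p = -25, giving p = -5.

-5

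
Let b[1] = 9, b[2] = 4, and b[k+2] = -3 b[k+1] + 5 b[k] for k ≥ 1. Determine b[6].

b[3] = -3(4) + 5(9) = 33
b[4] = -3(33) + 5(4) = -79
b[5] = -3(-79) + 5(33) = 402
b[6] = -3(402) + 5(-79) = -1601

-1601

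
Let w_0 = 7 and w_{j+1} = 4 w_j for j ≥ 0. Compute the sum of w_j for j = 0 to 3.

w_1 = 4*7 = 28
w_2 = 4*28 = 112
w_3 = 4*112 = 448
Sum = 7 + 28 + 112 + 448 = 595

595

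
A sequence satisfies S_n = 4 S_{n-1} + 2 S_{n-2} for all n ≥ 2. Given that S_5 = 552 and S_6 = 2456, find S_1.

2

Rearranging, S_{n-2} = (S_n - 4 S_{n-1}) / 2.
S_4 = (2456 - 4(552)) / 2 = 248/2 = 124
S_3 = (552 - 4(124)) / 2 = 56/2 = 28
S_2 = (124 - 4(28)) / 2 = 12/2 = 6
S_1 = (28 - 4(6)) / 2 = 4/2 = 2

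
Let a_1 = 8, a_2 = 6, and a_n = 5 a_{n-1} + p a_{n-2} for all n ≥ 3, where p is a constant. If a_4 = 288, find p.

a_3 = 30 + 8p
a_4 = 150 + 46p
So 150 + 46p = 288, giving p = 3.

3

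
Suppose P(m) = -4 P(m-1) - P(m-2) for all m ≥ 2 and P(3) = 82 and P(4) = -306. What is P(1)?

Rearranging, P(m-2) = -(P(m) + 4 P(m-1)).
P(2) = -(-306 + 4(82)) = -22
P(1) = -(82 + 4(-22)) = 6

6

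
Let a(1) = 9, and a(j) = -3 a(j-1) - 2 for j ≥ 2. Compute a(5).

769

a(2) = -3*9 - 2 = -29
a(3) = -3*(-29) - 2 = 85
a(4) = -3*85 - 2 = -257
a(5) = -3*(-257) - 2 = 769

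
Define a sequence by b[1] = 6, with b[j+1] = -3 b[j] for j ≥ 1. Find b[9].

b[2] = -3*6 = -18
b[3] = -3*(-18) = 54
b[4] = -3*54 = -162
b[5] = -3*(-162) = 486
b[6] = -3*486 = -1458
b[7] = -3*(-1458) = 4374
b[8] = -3*4374 = -13122
b[9] = -3*(-13122) = 39366

39366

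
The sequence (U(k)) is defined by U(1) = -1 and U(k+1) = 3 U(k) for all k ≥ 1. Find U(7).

U(2) = 3·(-1) = -3
U(3) = 3·(-3) = -9
U(4) = 3·(-9) = -27
U(5) = 3·(-27) = -81
U(6) = 3·(-81) = -243
U(7) = 3·(-243) = -729

-729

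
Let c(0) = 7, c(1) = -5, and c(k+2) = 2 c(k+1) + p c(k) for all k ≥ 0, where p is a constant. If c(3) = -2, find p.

c(2) = -10 + 7p
c(3) = -20 + 9p
So -20 + 9p = -2, giving p = 2.

2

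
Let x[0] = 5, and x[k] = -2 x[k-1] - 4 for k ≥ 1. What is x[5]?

x[1] = -2*5 - 4 = -14
x[2] = -2*(-14) - 4 = 24
x[3] = -2*24 - 4 = -52
x[4] = -2*(-52) - 4 = 100
x[5] = -2*100 - 4 = -204

-204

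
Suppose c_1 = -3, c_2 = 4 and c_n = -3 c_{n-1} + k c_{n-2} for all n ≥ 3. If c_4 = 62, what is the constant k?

2

c_3 = -12 - 3k
c_4 = 36 + 13k
So 36 + 13k = 62, giving k = 2.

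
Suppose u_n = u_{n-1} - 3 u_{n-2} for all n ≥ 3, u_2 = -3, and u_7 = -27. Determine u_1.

-7

Let u_1 = x.
u_3 = -3 - 3x
u_4 = 6 - 3x
u_5 = 15 + 6x
u_6 = -3 + 15x
u_7 = -48 - 3x
So -48 - 3x = -27, giving x = -7.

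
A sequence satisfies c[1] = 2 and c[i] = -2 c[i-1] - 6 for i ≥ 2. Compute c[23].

The fixed point is -6/(1 + 2) = -2, so c[i] + 2 = -2(c[i-1] + 2).
Hence c[i] = 4·(-2)^{i-1} - 2.
c[23] = 4·(-2)^{22} - 2 = 4·4194304 - 2 = 16777214.

16777214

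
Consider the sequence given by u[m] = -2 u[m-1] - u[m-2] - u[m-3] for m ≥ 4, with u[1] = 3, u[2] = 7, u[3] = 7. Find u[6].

-51

u[4] = -2·7 - 7 - 3 = -24
u[5] = -2·(-24) - 7 - 7 = 34
u[6] = -2·34 - (-24) - 7 = -51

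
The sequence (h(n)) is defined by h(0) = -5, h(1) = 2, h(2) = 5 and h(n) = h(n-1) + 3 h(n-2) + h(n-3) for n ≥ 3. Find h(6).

121

h(3) = 5 + 3*2 + (-5) = 6
h(4) = 6 + 3*5 + 2 = 23
h(5) = 23 + 3*6 + 5 = 46
h(6) = 46 + 3*23 + 6 = 121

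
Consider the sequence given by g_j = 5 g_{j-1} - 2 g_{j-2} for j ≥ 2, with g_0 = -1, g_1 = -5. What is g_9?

-946025

g_2 = 5·(-5) - 2·(-1) = -23
g_3 = 5·(-23) - 2·(-5) = -105
g_4 = 5·(-105) - 2·(-23) = -479
g_5 = 5·(-479) - 2·(-105) = -2185
g_6 = 5·(-2185) - 2·(-479) = -9967
g_7 = 5·(-9967) - 2·(-2185) = -45465
g_8 = 5·(-45465) - 2·(-9967) = -207391
g_9 = 5·(-207391) - 2·(-45465) = -946025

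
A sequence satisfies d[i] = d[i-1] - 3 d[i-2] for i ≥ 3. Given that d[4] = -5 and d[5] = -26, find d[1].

-1

Rearranging, d[i-2] = (d[i] - d[i-1]) / -3.
d[3] = (-26 - (-5)) / -3 = -21/-3 = 7
d[2] = (-5 - 7) / -3 = -12/-3 = 4
d[1] = (7 - 4) / -3 = 3/-3 = -1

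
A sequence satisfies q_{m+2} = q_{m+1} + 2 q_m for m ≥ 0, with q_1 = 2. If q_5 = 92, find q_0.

Let q_0 = x.
q_2 = 2 + 2x
q_3 = 6 + 2x
q_4 = 10 + 6x
q_5 = 22 + 10x
So 22 + 10x = 92, giving x = 7.

7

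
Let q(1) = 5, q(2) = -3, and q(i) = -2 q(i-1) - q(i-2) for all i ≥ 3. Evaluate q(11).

-15

q(3) = -2·(-3) - 5 = 1
q(4) = -2·1 - (-3) = 1
q(5) = -2·1 - 1 = -3
q(6) = -2·(-3) - 1 = 5
q(7) = -2·5 - (-3) = -7
q(8) = -2·(-7) - 5 = 9
q(9) = -2·9 - (-7) = -11
q(10) = -2·(-11) - 9 = 13
q(11) = -2·13 - (-11) = -15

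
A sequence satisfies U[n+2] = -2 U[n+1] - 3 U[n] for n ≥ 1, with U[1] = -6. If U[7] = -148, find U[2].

5

Let U[2] = x.
U[3] = 18 - 2x
U[4] = -36 + x
U[5] = 18 + 4x
U[6] = 72 - 11x
U[7] = -198 + 10x
So -198 + 10x = -148, giving x = 5.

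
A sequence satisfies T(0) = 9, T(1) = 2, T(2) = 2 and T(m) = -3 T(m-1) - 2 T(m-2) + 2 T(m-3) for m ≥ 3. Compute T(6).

-116

T(3) = -3·2 - 2·2 + 2·9 = 8
T(4) = -3·8 - 2·2 + 2·2 = -24
T(5) = -3·(-24) - 2·8 + 2·2 = 60
T(6) = -3·60 - 2·(-24) + 2·8 = -116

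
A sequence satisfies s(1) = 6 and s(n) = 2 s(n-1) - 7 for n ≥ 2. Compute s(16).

The fixed point is -7/(1 - 2) = 7, so s(n) - 7 = 2(s(n-1) - 7).
Hence s(n) = -1·2^{n-1} + 7.
s(16) = -1·2^{15} + 7 = -1·32768 + 7 = -32761.

-32761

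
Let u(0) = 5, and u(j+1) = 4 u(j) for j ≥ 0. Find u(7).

81920

u(1) = 4(5) = 20
u(2) = 4(20) = 80
u(3) = 4(80) = 320
u(4) = 4(320) = 1280
u(5) = 4(1280) = 5120
u(6) = 4(5120) = 20480
u(7) = 4(20480) = 81920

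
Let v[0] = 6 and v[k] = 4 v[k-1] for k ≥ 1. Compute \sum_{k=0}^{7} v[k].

v[1] = 4·6 = 24
v[2] = 4·24 = 96
v[3] = 4·96 = 384
v[4] = 4·384 = 1536
v[5] = 4·1536 = 6144
v[6] = 4·6144 = 24576
v[7] = 4·24576 = 98304
Sum = 6 + 24 + 96 + 384 + 1536 + 6144 + 24576 + 98304 = 131070

131070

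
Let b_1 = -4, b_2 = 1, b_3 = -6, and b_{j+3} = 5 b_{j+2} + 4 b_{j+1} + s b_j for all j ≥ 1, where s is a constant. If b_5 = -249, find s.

5

b_4 = -26 - 4s
b_5 = -154 - 19s
So -154 - 19s = -249, giving s = 5.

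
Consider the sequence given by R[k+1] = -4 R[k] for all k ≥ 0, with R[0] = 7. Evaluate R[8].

R[1] = -4*7 = -28
R[2] = -4*(-28) = 112
R[3] = -4*112 = -448
R[4] = -4*(-448) = 1792
R[5] = -4*1792 = -7168
R[6] = -4*(-7168) = 28672
R[7] = -4*28672 = -114688
R[8] = -4*(-114688) = 458752

458752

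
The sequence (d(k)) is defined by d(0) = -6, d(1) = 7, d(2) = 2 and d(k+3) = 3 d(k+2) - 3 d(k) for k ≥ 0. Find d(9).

6156

d(3) = 3*2 - 3*(-6) = 24
d(4) = 3*24 - 3*7 = 51
d(5) = 3*51 - 3*2 = 147
d(6) = 3*147 - 3*24 = 369
d(7) = 3*369 - 3*51 = 954
d(8) = 3*954 - 3*147 = 2421
d(9) = 3*2421 - 3*369 = 6156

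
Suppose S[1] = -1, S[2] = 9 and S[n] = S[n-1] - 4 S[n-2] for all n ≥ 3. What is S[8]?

S[3] = 9 - 4*(-1) = 13
S[4] = 13 - 4*9 = -23
S[5] = (-23) - 4*13 = -75
S[6] = (-75) - 4*(-23) = 17
S[7] = 17 - 4*(-75) = 317
S[8] = 317 - 4*17 = 249

249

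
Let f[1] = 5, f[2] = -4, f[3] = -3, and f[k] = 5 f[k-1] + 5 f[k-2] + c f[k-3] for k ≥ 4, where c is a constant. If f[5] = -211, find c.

f[4] = -35 + 5c
f[5] = -190 + 21c
So -190 + 21c = -211, giving c = -1.

-1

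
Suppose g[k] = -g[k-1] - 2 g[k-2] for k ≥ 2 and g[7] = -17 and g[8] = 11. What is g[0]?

Rearranging, g[k-2] = (g[k] + g[k-1]) / -2.
g[6] = (11 + (-17)) / -2 = -6/-2 = 3
g[5] = (-17 + 3) / -2 = -14/-2 = 7
g[4] = (3 + 7) / -2 = 10/-2 = -5
g[3] = (7 + (-5)) / -2 = 2/-2 = -1
g[2] = (-5 + (-1)) / -2 = -6/-2 = 3
g[1] = (-1 + 3) / -2 = 2/-2 = -1
g[0] = (3 + (-1)) / -2 = 2/-2 = -1

-1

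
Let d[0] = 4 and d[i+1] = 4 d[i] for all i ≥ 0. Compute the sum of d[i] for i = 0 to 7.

87380

d[1] = 4*4 = 16
d[2] = 4*16 = 64
d[3] = 4*64 = 256
d[4] = 4*256 = 1024
d[5] = 4*1024 = 4096
d[6] = 4*4096 = 16384
d[7] = 4*16384 = 65536
Sum = 4 + 16 + 64 + 256 + 1024 + 4096 + 16384 + 65536 = 87380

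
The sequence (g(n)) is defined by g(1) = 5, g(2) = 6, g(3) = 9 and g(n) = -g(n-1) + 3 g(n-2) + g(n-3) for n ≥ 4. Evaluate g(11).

101

g(4) = -9 + 3(6) + 5 = 14
g(5) = -14 + 3(9) + 6 = 19
g(6) = -19 + 3(14) + 9 = 32
g(7) = -32 + 3(19) + 14 = 39
g(8) = -39 + 3(32) + 19 = 76
g(9) = -76 + 3(39) + 32 = 73
g(10) = -73 + 3(76) + 39 = 194
g(11) = -194 + 3(73) + 76 = 101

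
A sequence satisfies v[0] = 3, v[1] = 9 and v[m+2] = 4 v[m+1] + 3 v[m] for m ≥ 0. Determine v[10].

9680301

v[2] = 4·9 + 3·3 = 45
v[3] = 4·45 + 3·9 = 207
v[4] = 4·207 + 3·45 = 963
v[5] = 4·963 + 3·207 = 4473
v[6] = 4·4473 + 3·963 = 20781
v[7] = 4·20781 + 3·4473 = 96543
v[8] = 4·96543 + 3·20781 = 448515
v[9] = 4·448515 + 3·96543 = 2083689
v[10] = 4·2083689 + 3·448515 = 9680301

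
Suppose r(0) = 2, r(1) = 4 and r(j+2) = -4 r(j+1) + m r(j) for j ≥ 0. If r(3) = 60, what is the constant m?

r(2) = -16 + 2m
r(3) = 64 - 4m
So 64 - 4m = 60, giving m = 1.

1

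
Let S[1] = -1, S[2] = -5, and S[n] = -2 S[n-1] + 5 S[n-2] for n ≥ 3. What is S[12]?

S[3] = -2(-5) + 5(-1) = 5
S[4] = -2(5) + 5(-5) = -35
S[5] = -2(-35) + 5(5) = 95
S[6] = -2(95) + 5(-35) = -365
S[7] = -2(-365) + 5(95) = 1205
S[8] = -2(1205) + 5(-365) = -4235
S[9] = -2(-4235) + 5(1205) = 14495
S[10] = -2(14495) + 5(-4235) = -50165
S[11] = -2(-50165) + 5(14495) = 172805
S[12] = -2(172805) + 5(-50165) = -596435

-596435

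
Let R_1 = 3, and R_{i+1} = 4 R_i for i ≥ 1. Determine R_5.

R_2 = 4·3 = 12
R_3 = 4·12 = 48
R_4 = 4·48 = 192
R_5 = 4·192 = 768

768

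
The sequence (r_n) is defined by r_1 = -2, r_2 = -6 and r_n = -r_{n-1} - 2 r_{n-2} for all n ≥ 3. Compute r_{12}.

r_3 = -(-6) - 2*(-2) = 10
r_4 = -10 - 2*(-6) = 2
r_5 = -2 - 2*10 = -22
r_6 = -(-22) - 2*2 = 18
r_7 = -18 - 2*(-22) = 26
r_8 = -26 - 2*18 = -62
r_9 = -(-62) - 2*26 = 10
r_{10} = -10 - 2*(-62) = 114
r_{11} = -114 - 2*10 = -134
r_{12} = -(-134) - 2*114 = -94

-94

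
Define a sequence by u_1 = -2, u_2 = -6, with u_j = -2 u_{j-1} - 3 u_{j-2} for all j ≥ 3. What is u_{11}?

306

u_3 = -2*(-6) - 3*(-2) = 18
u_4 = -2*18 - 3*(-6) = -18
u_5 = -2*(-18) - 3*18 = -18
u_6 = -2*(-18) - 3*(-18) = 90
u_7 = -2*90 - 3*(-18) = -126
u_8 = -2*(-126) - 3*90 = -18
u_9 = -2*(-18) - 3*(-126) = 414
u_{10} = -2*414 - 3*(-18) = -774
u_{11} = -2*(-774) - 3*414 = 306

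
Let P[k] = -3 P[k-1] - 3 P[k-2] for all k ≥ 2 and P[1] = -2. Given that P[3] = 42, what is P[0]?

6

Let P[0] = w.
P[2] = 6 - 3w
P[3] = -12 + 9w
So -12 + 9w = 42, giving w = 6.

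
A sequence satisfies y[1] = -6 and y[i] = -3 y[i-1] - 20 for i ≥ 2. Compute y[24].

94143178822

The fixed point is -20/(1 + 3) = -5, so y[i] + 5 = -3(y[i-1] + 5).
Hence y[i] = -1·(-3)^{i-1} - 5.
y[24] = -1·(-3)^{23} - 5 = -1·-94143178827 - 5 = 94143178822.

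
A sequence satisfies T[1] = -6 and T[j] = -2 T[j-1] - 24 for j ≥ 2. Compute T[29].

The fixed point is -24/(1 + 2) = -8, so T[j] + 8 = -2(T[j-1] + 8).
Hence T[j] = 2·(-2)^{j-1} - 8.
T[29] = 2·(-2)^{28} - 8 = 2·268435456 - 8 = 536870904.

536870904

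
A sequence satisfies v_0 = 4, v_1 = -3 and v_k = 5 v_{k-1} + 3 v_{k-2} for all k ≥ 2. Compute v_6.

v_2 = 5(-3) + 3(4) = -3
v_3 = 5(-3) + 3(-3) = -24
v_4 = 5(-24) + 3(-3) = -129
v_5 = 5(-129) + 3(-24) = -717
v_6 = 5(-717) + 3(-129) = -3972

-3972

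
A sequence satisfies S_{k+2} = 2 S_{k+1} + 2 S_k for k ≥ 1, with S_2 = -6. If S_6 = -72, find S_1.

6

Let S_1 = y.
S_3 = -12 + 2y
S_4 = -36 + 4y
S_5 = -96 + 12y
S_6 = -264 + 32y
So -264 + 32y = -72, giving y = 6.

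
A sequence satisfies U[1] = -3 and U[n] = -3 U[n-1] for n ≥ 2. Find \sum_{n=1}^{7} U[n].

-1641

U[2] = -3·(-3) = 9
U[3] = -3·9 = -27
U[4] = -3·(-27) = 81
U[5] = -3·81 = -243
U[6] = -3·(-243) = 729
U[7] = -3·729 = -2187
Sum = (-3) + 9 + (-27) + 81 + (-243) + 729 + (-2187) = -1641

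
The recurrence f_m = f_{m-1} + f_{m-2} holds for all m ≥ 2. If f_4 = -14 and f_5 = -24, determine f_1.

-6

Rearranging, f_{m-2} = f_m - f_{m-1}.
f_3 = -24 - (-14) = -10
f_2 = -14 - (-10) = -4
f_1 = -10 - (-4) = -6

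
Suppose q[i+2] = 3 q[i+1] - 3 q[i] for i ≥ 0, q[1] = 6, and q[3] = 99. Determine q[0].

-7

Let q[0] = y.
q[2] = 18 - 3y
q[3] = 36 - 9y
So 36 - 9y = 99, giving y = -7.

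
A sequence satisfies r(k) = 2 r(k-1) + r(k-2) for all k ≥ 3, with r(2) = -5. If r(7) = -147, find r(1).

Let r(1) = w.
r(3) = -10 + w
r(4) = -25 + 2w
r(5) = -60 + 5w
r(6) = -145 + 12w
r(7) = -350 + 29w
So -350 + 29w = -147, giving w = 7.

7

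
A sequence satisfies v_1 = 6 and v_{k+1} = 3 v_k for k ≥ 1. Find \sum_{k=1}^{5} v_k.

v_2 = 3*6 = 18
v_3 = 3*18 = 54
v_4 = 3*54 = 162
v_5 = 3*162 = 486
Sum = 6 + 18 + 54 + 162 + 486 = 726

726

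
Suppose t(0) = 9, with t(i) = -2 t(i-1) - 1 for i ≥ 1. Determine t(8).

t(1) = -2(9) - 1 = -19
t(2) = -2(-19) - 1 = 37
t(3) = -2(37) - 1 = -75
t(4) = -2(-75) - 1 = 149
t(5) = -2(149) - 1 = -299
t(6) = -2(-299) - 1 = 597
t(7) = -2(597) - 1 = -1195
t(8) = -2(-1195) - 1 = 2389

2389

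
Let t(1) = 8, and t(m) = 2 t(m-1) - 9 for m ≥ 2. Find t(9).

-247

t(2) = 2(8) - 9 = 7
t(3) = 2(7) - 9 = 5
t(4) = 2(5) - 9 = 1
t(5) = 2(1) - 9 = -7
t(6) = 2(-7) - 9 = -23
t(7) = 2(-23) - 9 = -55
t(8) = 2(-55) - 9 = -119
t(9) = 2(-119) - 9 = -247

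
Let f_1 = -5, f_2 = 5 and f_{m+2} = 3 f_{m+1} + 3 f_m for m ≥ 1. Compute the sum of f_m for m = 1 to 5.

60

f_3 = 3·5 + 3·(-5) = 0
f_4 = 3·0 + 3·5 = 15
f_5 = 3·15 + 3·0 = 45
Sum = (-5) + 5 + 0 + 15 + 45 = 60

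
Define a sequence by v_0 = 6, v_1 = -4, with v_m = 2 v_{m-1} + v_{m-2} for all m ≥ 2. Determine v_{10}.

-3602

v_2 = 2·(-4) + 6 = -2
v_3 = 2·(-2) + (-4) = -8
v_4 = 2·(-8) + (-2) = -18
v_5 = 2·(-18) + (-8) = -44
v_6 = 2·(-44) + (-18) = -106
v_7 = 2·(-106) + (-44) = -256
v_8 = 2·(-256) + (-106) = -618
v_9 = 2·(-618) + (-256) = -1492
v_{10} = 2·(-1492) + (-618) = -3602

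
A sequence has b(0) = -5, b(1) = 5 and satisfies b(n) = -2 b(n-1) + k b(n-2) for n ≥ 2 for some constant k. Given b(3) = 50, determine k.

b(2) = -10 - 5k
b(3) = 20 + 15k
So 20 + 15k = 50, giving k = 2.

2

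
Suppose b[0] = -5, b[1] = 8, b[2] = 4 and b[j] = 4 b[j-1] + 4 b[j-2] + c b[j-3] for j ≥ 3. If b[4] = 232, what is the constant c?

b[3] = 48 - 5c
b[4] = 208 - 12c
So 208 - 12c = 232, giving c = -2.

-2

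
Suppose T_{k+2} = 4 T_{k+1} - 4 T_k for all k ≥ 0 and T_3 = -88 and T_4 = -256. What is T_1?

-2

Rearranging, T_{k-2} = (T_k - 4 T_{k-1}) / -4.
T_2 = (-256 - 4(-88)) / -4 = 96/-4 = -24
T_1 = (-88 - 4(-24)) / -4 = 8/-4 = -2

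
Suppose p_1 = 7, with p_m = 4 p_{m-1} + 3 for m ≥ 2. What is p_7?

p_2 = 4·7 + 3 = 31
p_3 = 4·31 + 3 = 127
p_4 = 4·127 + 3 = 511
p_5 = 4·511 + 3 = 2047
p_6 = 4·2047 + 3 = 8191
p_7 = 4·8191 + 3 = 32767

32767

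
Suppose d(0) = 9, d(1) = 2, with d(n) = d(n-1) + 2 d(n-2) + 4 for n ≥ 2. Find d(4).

84

d(2) = 2 + 2(9) + 4 = 24
d(3) = 24 + 2(2) + 4 = 32
d(4) = 32 + 2(24) + 4 = 84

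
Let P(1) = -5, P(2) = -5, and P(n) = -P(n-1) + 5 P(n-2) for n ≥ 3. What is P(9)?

-3620

P(3) = -(-5) + 5·(-5) = -20
P(4) = -(-20) + 5·(-5) = -5
P(5) = -(-5) + 5·(-20) = -95
P(6) = -(-95) + 5·(-5) = 70
P(7) = -70 + 5·(-95) = -545
P(8) = -(-545) + 5·70 = 895
P(9) = -895 + 5·(-545) = -3620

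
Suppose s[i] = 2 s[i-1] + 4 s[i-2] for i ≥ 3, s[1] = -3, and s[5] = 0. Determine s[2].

Let s[2] = w.
s[3] = -12 + 2w
s[4] = -24 + 8w
s[5] = -96 + 24w
So -96 + 24w = 0, giving w = 4.

4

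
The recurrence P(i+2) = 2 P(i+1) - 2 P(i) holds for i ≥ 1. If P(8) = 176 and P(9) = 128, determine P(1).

Rearranging, P(i-2) = (P(i) - 2 P(i-1)) / -2.
P(7) = (128 - 2·176) / -2 = -224/-2 = 112
P(6) = (176 - 2·112) / -2 = -48/-2 = 24
P(5) = (112 - 2·24) / -2 = 64/-2 = -32
P(4) = (24 - 2·(-32)) / -2 = 88/-2 = -44
P(3) = (-32 - 2·(-44)) / -2 = 56/-2 = -28
P(2) = (-44 - 2·(-28)) / -2 = 12/-2 = -6
P(1) = (-28 - 2·(-6)) / -2 = -16/-2 = 8

8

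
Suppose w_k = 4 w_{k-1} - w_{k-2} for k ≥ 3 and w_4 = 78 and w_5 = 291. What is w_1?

3

Rearranging, w_{k-2} = -(w_k - 4 w_{k-1}).
w_3 = -(291 - 4·78) = 21
w_2 = -(78 - 4·21) = 6
w_1 = -(21 - 4·6) = 3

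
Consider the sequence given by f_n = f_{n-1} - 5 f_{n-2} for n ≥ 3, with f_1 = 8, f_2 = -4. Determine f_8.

f_3 = (-4) - 5*8 = -44
f_4 = (-44) - 5*(-4) = -24
f_5 = (-24) - 5*(-44) = 196
f_6 = 196 - 5*(-24) = 316
f_7 = 316 - 5*196 = -664
f_8 = (-664) - 5*316 = -2244

-2244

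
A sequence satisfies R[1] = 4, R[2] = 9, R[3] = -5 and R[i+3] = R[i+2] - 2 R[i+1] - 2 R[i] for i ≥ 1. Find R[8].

R[4] = (-5) - 2*9 - 2*4 = -31
R[5] = (-31) - 2*(-5) - 2*9 = -39
R[6] = (-39) - 2*(-31) - 2*(-5) = 33
R[7] = 33 - 2*(-39) - 2*(-31) = 173
R[8] = 173 - 2*33 - 2*(-39) = 185

185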